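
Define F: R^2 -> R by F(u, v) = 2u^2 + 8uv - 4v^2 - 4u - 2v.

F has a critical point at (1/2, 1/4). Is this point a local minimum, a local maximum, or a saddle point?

The Hessian of F is constant: H = [[4, 8], [8, -8]].
det(H) = 4·(-8) − 8² = -96.
Since det(H) < 0, H is indefinite and the critical point is a saddle point.

saddle point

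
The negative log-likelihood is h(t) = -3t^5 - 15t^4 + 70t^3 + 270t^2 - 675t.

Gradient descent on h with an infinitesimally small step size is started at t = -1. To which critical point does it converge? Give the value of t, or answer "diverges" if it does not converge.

h'(t) = -15(t - 3)(t - 1)(t + 3)(t + 5), so h'(-1) = -960.
Gradient descent moves in the -h' direction, i.e. t is increasing.
The nearest critical point in that direction is t = 1, where h'' = 720 > 0 (a local minimum). The iterate converges there.

1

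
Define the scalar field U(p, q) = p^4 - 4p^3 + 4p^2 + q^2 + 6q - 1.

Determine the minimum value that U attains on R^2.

U(p,q) separates as A(p) + B(q) − 1, so its minimum is min A + min B − 1.
A'(p) = 4p(p - 2)(p - 1) vanishes at p ∈ {0, 1, 2}; B'(q) = 2q + 6 vanishes at q ∈ {-3}.
Local minima of A (where A''>0): A(0)=0, A(2)=0. Local minima of B: B(-3)=-9.
So the global minimum of U is A(0) + B(-3) − 1 = 0 − 9 − 1 = -10, attained at (0, -3).

-10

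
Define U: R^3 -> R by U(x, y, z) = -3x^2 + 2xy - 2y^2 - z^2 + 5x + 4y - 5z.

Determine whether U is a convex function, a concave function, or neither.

U is quadratic, so its Hessian is the constant matrix H = [[-6, 2, 0], [2, -4, 0], [0, 0, -2]].
Leading principal minors: -6, 20, -40.
Signs alternate −, +, − ⇒ H ≺ 0 ⇒ concave.

concave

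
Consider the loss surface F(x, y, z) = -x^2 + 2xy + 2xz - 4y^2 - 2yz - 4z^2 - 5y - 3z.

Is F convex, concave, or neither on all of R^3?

concave

F is quadratic, so its Hessian is the constant matrix H = [[-2, 2, 2], [2, -8, -2], [2, -2, -8]].
Leading principal minors: -2, 12, -72.
Signs alternate −, +, − ⇒ H ≺ 0 ⇒ concave.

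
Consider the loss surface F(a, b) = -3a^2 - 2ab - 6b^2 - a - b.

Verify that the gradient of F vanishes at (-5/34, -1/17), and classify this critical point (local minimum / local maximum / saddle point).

∇F = (-6a - 2b - 1, -2a - 12b - 1); substituting (-5/34, -1/17) gives ∇F = (0, 0), so (-5/34, -1/17) is indeed a critical point.
The Hessian of F is constant: H = [[-6, -2], [-2, -12]].
det(H) = (-6)·(-12) − (-2)² = 68.
det(H) > 0 and tr(H) = -18 < 0, so H is negative definite and the point is a local maximum.

local maximum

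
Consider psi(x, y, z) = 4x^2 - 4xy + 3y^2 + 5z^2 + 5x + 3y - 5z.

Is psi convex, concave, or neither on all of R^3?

psi is quadratic, so its Hessian is the constant matrix H = [[8, -4, 0], [-4, 6, 0], [0, 0, 10]].
Leading principal minors: 8, 32, 320.
All positive ⇒ H ≻ 0 ⇒ convex.

convex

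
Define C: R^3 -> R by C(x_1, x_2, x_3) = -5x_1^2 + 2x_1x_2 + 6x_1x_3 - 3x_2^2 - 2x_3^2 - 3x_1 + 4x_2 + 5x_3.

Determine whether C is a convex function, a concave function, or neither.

concave

C is quadratic, so its Hessian is the constant matrix H = [[-10, 2, 6], [2, -6, 0], [6, 0, -4]].
Leading principal minors: -10, 56, -8.
Signs alternate −, +, − ⇒ H ≺ 0 ⇒ concave.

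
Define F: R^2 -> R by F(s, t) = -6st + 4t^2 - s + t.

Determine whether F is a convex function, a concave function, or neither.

F is quadratic, so its Hessian is the constant matrix H = [[0, -6], [-6, 8]].
det(H) = -36, tr(H) = 8.
det(H) < 0, so H is indefinite: neither convex nor concave.

neither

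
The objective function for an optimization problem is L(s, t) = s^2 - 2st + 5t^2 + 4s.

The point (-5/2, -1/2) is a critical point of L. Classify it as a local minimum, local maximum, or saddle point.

The Hessian of L is constant: H = [[2, -2], [-2, 10]].
det(H) = 2·10 − (-2)² = 16.
det(H) > 0 and tr(H) = 12 > 0, so H is positive definite and the point is a local minimum.

local minimum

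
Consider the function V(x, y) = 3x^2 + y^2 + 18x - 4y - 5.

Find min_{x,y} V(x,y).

V(x,y) separates as P(x) + Q(y) − 5, so its minimum is min P + min Q − 5.
P'(x) = 6x + 18 vanishes at x ∈ {-3}; Q'(y) = 2y - 4 vanishes at y ∈ {2}.
Local minima of P (where P''>0): P(-3)=-27. Local minima of Q: Q(2)=-4.
So the global minimum of V is P(-3) + Q(2) − 5 = -27 − 4 − 5 = -36, attained at (-3, 2).

-36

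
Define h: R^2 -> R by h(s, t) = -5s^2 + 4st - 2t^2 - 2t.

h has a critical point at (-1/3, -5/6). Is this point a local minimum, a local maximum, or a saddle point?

The Hessian of h is constant: H = [[-10, 4], [4, -4]].
det(H) = (-10)·(-4) − 4² = 24.
det(H) > 0 and tr(H) = -14 < 0, so H is negative definite and the point is a local maximum.

local maximum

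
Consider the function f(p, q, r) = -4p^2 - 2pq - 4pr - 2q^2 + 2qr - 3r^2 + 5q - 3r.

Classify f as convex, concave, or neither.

concave

f is quadratic, so its Hessian is the constant matrix H = [[-8, -2, -4], [-2, -4, 2], [-4, 2, -6]].
Leading principal minors: -8, 28, -40.
Signs alternate −, +, − ⇒ H ≺ 0 ⇒ concave.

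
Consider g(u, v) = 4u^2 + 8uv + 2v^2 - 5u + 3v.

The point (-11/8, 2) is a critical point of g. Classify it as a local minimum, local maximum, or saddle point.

saddle point

The Hessian of g is constant: H = [[8, 8], [8, 4]].
det(H) = 8·4 − 8² = -32.
Since det(H) < 0, H is indefinite and the critical point is a saddle point.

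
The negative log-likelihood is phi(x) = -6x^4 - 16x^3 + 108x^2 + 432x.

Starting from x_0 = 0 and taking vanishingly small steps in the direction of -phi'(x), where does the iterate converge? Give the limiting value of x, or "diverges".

-2

phi'(x) = -24(x - 3)(x + 2)(x + 3), so phi'(0) = 432.
Gradient descent moves in the -phi' direction, i.e. x is decreasing.
The nearest critical point in that direction is x = -2, where phi'' = 120 > 0 (a local minimum). The iterate converges there.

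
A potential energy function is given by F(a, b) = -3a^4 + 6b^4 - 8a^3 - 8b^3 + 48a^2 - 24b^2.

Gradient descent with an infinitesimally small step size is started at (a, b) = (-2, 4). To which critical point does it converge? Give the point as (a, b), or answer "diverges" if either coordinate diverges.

F is separable, so gradient descent decouples: a follows -∂F/∂a, b follows -∂F/∂b.
∂F/∂a = -12a(a - 2)(a + 4); at a=-2 this is -192, so a increases.
∂F/∂b = 24b(b - 2)(b + 1); at b=4 this is 960, so b decreases.
a converges to its nearest critical value 0 (a local min of the a-part); b converges to 2. The iterate converges to (0, 2).

(0, 2)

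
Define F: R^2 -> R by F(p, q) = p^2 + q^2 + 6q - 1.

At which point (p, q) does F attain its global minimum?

F(p,q) separates as A(p) + B(q) − 1, so its minimum is min A + min B − 1.
A'(p) = 2p vanishes at p ∈ {0}; B'(q) = 2q + 6 vanishes at q ∈ {-3}.
Local minima of A (where A''>0): A(0)=0. Local minima of B: B(-3)=-9.
So the global minimum of F is A(0) + B(-3) − 1 = 0 − 9 − 1 = -10, attained at (0, -3).

(0, -3)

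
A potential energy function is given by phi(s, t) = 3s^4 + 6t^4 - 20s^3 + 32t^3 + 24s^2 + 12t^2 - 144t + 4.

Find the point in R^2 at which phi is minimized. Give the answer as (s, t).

phi(s,t) separates as P(s) + Q(t) + 4, so its minimum is min P + min Q + 4.
P'(s) = 12s(s - 4)(s - 1) vanishes at s ∈ {0, 1, 4}; Q'(t) = 24(t - 1)(t + 2)(t + 3) vanishes at t ∈ {-3, -2, 1}.
Local minima of P (where P''>0): P(0)=0, P(4)=-128. Local minima of Q: Q(-3)=162, Q(1)=-94.
So the global minimum of phi is P(4) + Q(1) + 4 = -128 − 94 + 4 = -218, attained at (4, 1).

(4, 1)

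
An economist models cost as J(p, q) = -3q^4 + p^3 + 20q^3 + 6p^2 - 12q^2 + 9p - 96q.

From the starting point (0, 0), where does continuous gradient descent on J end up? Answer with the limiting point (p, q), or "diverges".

(-1, 2)

J is separable, so gradient descent decouples: p follows -∂J/∂p, q follows -∂J/∂q.
∂J/∂p = 3(p + 1)(p + 3); at p=0 this is 9, so p decreases.
∂J/∂q = -12(q - 4)(q - 2)(q + 1); at q=0 this is -96, so q increases.
p converges to its nearest critical value -1 (a local min of the p-part); q converges to 2. The iterate converges to (-1, 2).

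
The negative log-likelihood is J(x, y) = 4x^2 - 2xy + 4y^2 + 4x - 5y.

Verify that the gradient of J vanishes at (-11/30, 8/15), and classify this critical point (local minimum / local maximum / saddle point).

∇J = (8x - 2y + 4, -2x + 8y - 5); substituting (-11/30, 8/15) gives ∇J = (0, 0), so (-11/30, 8/15) is indeed a critical point.
The Hessian of J is constant: H = [[8, -2], [-2, 8]].
det(H) = 8·8 − (-2)² = 60.
det(H) > 0 and tr(H) = 16 > 0, so H is positive definite and the point is a local minimum.

local minimum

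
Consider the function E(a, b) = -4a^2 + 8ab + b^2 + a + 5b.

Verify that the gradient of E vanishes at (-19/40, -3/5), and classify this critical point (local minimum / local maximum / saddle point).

∇E = (-8a + 8b + 1, 8a + 2b + 5); substituting (-19/40, -3/5) gives ∇E = (0, 0), so (-19/40, -3/5) is indeed a critical point.
The Hessian of E is constant: H = [[-8, 8], [8, 2]].
det(H) = (-8)·2 − 8² = -80.
Since det(H) < 0, H is indefinite and the critical point is a saddle point.

saddle point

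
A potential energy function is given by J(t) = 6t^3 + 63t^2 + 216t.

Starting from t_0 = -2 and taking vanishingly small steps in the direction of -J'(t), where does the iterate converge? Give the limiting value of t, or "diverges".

-3

J'(t) = 18(t + 3)(t + 4), so J'(-2) = 36.
Gradient descent moves in the -J' direction, i.e. t is decreasing.
The nearest critical point in that direction is t = -3, where J'' = 18 > 0 (a local minimum). The iterate converges there.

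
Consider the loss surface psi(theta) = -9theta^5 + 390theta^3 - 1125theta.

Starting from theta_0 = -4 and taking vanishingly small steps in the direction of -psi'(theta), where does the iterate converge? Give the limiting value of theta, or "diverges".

psi'(theta) = -45(theta - 5)(theta - 1)(theta + 1)(theta + 5), so psi'(-4) = 6075.
Gradient descent moves in the -psi' direction, i.e. theta is decreasing.
The nearest critical point in that direction is theta = -5, where psi'' = 10800 > 0 (a local minimum). The iterate converges there.

-5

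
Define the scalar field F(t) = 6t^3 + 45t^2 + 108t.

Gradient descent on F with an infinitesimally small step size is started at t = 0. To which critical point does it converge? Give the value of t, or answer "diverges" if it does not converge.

-2

F'(t) = 18(t + 2)(t + 3), so F'(0) = 108.
Gradient descent moves in the -F' direction, i.e. t is decreasing.
The nearest critical point in that direction is t = -2, where F'' = 18 > 0 (a local minimum). The iterate converges there.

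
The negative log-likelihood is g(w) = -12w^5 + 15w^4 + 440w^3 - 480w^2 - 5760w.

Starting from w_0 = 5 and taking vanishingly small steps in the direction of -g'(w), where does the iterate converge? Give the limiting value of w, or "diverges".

g'(w) = -60(w - 4)(w - 3)(w + 2)(w + 4), so g'(5) = -7560.
Gradient descent moves in the -g' direction, i.e. w is increasing.
There is no critical point above w=5, and g' keeps the same sign, so the iterate runs off to +∞.

diverges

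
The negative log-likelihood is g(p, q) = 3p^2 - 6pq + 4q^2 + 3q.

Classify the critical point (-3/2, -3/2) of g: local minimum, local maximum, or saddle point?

local minimum

The Hessian of g is constant: H = [[6, -6], [-6, 8]].
det(H) = 6·8 − (-6)² = 12.
det(H) > 0 and tr(H) = 14 > 0, so H is positive definite and the point is a local minimum.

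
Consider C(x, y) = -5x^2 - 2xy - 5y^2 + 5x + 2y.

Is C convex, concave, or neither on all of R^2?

concave

C is quadratic, so its Hessian is the constant matrix H = [[-10, -2], [-2, -10]].
det(H) = 96, tr(H) = -20.
det(H) > 0 and tr(H) < 0, so H is negative definite everywhere: concave.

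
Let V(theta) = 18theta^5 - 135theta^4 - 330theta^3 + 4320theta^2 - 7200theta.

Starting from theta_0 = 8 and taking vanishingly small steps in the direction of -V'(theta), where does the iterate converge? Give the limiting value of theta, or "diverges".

5

V'(theta) = 90(theta - 5)(theta - 4)(theta - 1)(theta + 4), so V'(8) = 90720.
Gradient descent moves in the -V' direction, i.e. theta is decreasing.
The nearest critical point in that direction is theta = 5, where V'' = 3240 > 0 (a local minimum). The iterate converges there.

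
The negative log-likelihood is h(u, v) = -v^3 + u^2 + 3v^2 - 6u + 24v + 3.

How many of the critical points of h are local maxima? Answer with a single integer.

h separates as a function of u plus a function of v, so ∇h=0 decouples.
∂h/∂u = 2(u - 3) = 0 at u ∈ {3}; ∂h/∂v = -3(v - 4)(v + 2) = 0 at v ∈ {-2, 4}.
The Hessian is diagonal: diag(h_uu, h_vv). Second derivatives: h_uu(3)=2; h_vv(-2)=18, h_vv(4)=-18.
Local maxima occur where both diagonal entries negative: none. Count: 0.

0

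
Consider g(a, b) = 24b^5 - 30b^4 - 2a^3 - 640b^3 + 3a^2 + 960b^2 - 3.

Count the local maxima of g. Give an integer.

2

g separates as a function of a plus a function of b, so ∇g=0 decouples.
∂g/∂a = -6a(a - 1) = 0 at a ∈ {0, 1}; ∂g/∂b = 120b(b - 4)(b - 1)(b + 4) = 0 at b ∈ {-4, 0, 1, 4}.
The Hessian is diagonal: diag(g_aa, g_bb). Second derivatives: g_aa(0)=6, g_aa(1)=-6; g_bb(-4)=-19200, g_bb(0)=1920, g_bb(1)=-1800, g_bb(4)=11520.
Local maxima occur where both diagonal entries negative: (1, -4), (1, 1). Count: 2.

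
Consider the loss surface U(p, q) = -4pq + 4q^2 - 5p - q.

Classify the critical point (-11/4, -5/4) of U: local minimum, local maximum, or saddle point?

The Hessian of U is constant: H = [[0, -4], [-4, 8]].
det(H) = 0·8 − (-4)² = -16.
Since det(H) < 0, H is indefinite and the critical point is a saddle point.

saddle point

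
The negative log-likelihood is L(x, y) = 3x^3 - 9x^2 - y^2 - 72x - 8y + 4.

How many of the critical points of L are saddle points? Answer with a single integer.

1

L separates as a function of x plus a function of y, so ∇L=0 decouples.
∂L/∂x = 9(x - 4)(x + 2) = 0 at x ∈ {-2, 4}; ∂L/∂y = -2(y + 4) = 0 at y ∈ {-4}.
The Hessian is diagonal: diag(L_xx, L_yy). Second derivatives: L_xx(-2)=-54, L_xx(4)=54; L_yy(-4)=-2.
Saddle points occur where the two diagonal entries have opposite signs: (4, -4). Count: 1.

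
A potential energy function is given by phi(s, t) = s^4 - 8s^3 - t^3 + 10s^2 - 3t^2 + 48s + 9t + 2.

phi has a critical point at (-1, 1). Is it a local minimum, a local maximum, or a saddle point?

saddle point

The mixed partial ∂²phi/∂s∂t is 0, so the Hessian at any point is diag(phi_ss, phi_tt) = diag(4(3s^2 - 12s + 5), -6(t + 1)).
At (-1, 1): H = diag(80, -12).
The eigenvalues have opposite signs, so H is indefinite: a saddle point.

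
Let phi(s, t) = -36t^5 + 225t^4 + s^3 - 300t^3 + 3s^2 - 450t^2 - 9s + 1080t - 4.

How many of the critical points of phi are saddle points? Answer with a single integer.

phi separates as a function of s plus a function of t, so ∇phi=0 decouples.
∂phi/∂s = 3(s - 1)(s + 3) = 0 at s ∈ {-3, 1}; ∂phi/∂t = -180(t - 3)(t - 2)(t - 1)(t + 1) = 0 at t ∈ {-1, 1, 2, 3}.
The Hessian is diagonal: diag(phi_ss, phi_tt). Second derivatives: phi_ss(-3)=-12, phi_ss(1)=12; phi_tt(-1)=4320, phi_tt(1)=-720, phi_tt(2)=540, phi_tt(3)=-1440.
Saddle points occur where the two diagonal entries have opposite signs: (-3, -1), (-3, 2), (1, 1), (1, 3). Count: 4.

4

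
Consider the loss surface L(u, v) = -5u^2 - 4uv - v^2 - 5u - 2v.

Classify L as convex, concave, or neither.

concave

L is quadratic, so its Hessian is the constant matrix H = [[-10, -4], [-4, -2]].
det(H) = 4, tr(H) = -12.
det(H) > 0 and tr(H) < 0, so H is negative definite everywhere: concave.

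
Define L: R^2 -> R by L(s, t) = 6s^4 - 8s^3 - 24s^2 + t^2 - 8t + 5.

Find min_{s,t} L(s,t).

-75

L(s,t) separates as P(s) + Q(t) + 5, so its minimum is min P + min Q + 5.
P'(s) = 24s(s - 2)(s + 1) vanishes at s ∈ {-1, 0, 2}; Q'(t) = 2(t - 4) vanishes at t ∈ {4}.
Local minima of P (where P''>0): P(-1)=-10, P(2)=-64. Local minima of Q: Q(4)=-16.
So the global minimum of L is P(2) + Q(4) + 5 = -64 − 16 + 5 = -75, attained at (2, 4).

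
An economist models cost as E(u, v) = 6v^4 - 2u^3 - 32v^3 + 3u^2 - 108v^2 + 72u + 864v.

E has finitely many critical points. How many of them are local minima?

E separates as a function of u plus a function of v, so ∇E=0 decouples.
∂E/∂u = -6(u - 4)(u + 3) = 0 at u ∈ {-3, 4}; ∂E/∂v = 24(v - 4)(v - 3)(v + 3) = 0 at v ∈ {-3, 3, 4}.
The Hessian is diagonal: diag(E_uu, E_vv). Second derivatives: E_uu(-3)=42, E_uu(4)=-42; E_vv(-3)=1008, E_vv(3)=-144, E_vv(4)=168.
Local minima occur where both diagonal entries positive: (-3, -3), (-3, 4). Count: 2.

2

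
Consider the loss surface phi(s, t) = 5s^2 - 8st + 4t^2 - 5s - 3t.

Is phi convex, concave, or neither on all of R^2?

phi is quadratic, so its Hessian is the constant matrix H = [[10, -8], [-8, 8]].
det(H) = 16, tr(H) = 18.
det(H) > 0 and tr(H) > 0, so H is positive definite everywhere: convex.

convex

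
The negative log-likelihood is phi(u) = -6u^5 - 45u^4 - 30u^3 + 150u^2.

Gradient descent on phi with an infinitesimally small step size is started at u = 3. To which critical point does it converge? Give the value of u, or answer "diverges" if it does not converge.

phi'(u) = -30u(u - 1)(u + 2)(u + 5), so phi'(3) = -7200.
Gradient descent moves in the -phi' direction, i.e. u is increasing.
There is no critical point above u=3, and phi' keeps the same sign, so the iterate runs off to +∞.

diverges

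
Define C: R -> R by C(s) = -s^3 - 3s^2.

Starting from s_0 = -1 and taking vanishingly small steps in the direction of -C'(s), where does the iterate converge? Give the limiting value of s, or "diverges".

-2

C'(s) = -3s(s + 2), so C'(-1) = 3.
Gradient descent moves in the -C' direction, i.e. s is decreasing.
The nearest critical point in that direction is s = -2, where C'' = 6 > 0 (a local minimum). The iterate converges there.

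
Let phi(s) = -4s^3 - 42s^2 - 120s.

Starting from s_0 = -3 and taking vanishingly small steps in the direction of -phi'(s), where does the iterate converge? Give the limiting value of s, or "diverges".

phi'(s) = -12(s + 2)(s + 5), so phi'(-3) = 24.
Gradient descent moves in the -phi' direction, i.e. s is decreasing.
The nearest critical point in that direction is s = -5, where phi'' = 36 > 0 (a local minimum). The iterate converges there.

-5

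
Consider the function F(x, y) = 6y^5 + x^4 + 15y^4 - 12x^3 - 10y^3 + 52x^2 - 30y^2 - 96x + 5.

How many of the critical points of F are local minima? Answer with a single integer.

4

F separates as a function of x plus a function of y, so ∇F=0 decouples.
∂F/∂x = 4(x - 4)(x - 3)(x - 2) = 0 at x ∈ {2, 3, 4}; ∂F/∂y = 30y(y - 1)(y + 1)(y + 2) = 0 at y ∈ {-2, -1, 0, 1}.
The Hessian is diagonal: diag(F_xx, F_yy). Second derivatives: F_xx(2)=8, F_xx(3)=-4, F_xx(4)=8; F_yy(-2)=-180, F_yy(-1)=60, F_yy(0)=-60, F_yy(1)=180.
Local minima occur where both diagonal entries positive: (2, -1), (2, 1), (4, -1), (4, 1). Count: 4.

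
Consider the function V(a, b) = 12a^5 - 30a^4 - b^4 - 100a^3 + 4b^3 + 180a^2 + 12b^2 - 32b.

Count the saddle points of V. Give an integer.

6

V separates as a function of a plus a function of b, so ∇V=0 decouples.
∂V/∂a = 60a(a - 3)(a - 1)(a + 2) = 0 at a ∈ {-2, 0, 1, 3}; ∂V/∂b = -4(b - 4)(b - 1)(b + 2) = 0 at b ∈ {-2, 1, 4}.
The Hessian is diagonal: diag(V_aa, V_bb). Second derivatives: V_aa(-2)=-1800, V_aa(0)=360, V_aa(1)=-360, V_aa(3)=1800; V_bb(-2)=-72, V_bb(1)=36, V_bb(4)=-72.
Saddle points occur where the two diagonal entries have opposite signs: (-2, 1), (0, -2), (0, 4), (1, 1), (3, -2), (3, 4). Count: 6.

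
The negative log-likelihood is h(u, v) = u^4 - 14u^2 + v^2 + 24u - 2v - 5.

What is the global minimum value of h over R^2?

h(u,v) separates as P(u) + Q(v) − 5, so its minimum is min P + min Q − 5.
P'(u) = 4(u - 2)(u - 1)(u + 3) vanishes at u ∈ {-3, 1, 2}; Q'(v) = 2v - 2 vanishes at v ∈ {1}.
Local minima of P (where P''>0): P(-3)=-117, P(2)=8. Local minima of Q: Q(1)=-1.
So the global minimum of h is P(-3) + Q(1) − 5 = -117 − 1 − 5 = -123, attained at (-3, 1).

-123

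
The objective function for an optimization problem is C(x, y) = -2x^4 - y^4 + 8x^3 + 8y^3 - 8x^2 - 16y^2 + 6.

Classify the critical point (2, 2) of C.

saddle point

The mixed partial ∂²C/∂x∂y is 0, so the Hessian at any point is diag(C_xx, C_yy) = diag(8(-3x^2 + 6x - 2), 4(-3y^2 + 12y - 8)).
At (2, 2): H = diag(-16, 16).
The eigenvalues have opposite signs, so H is indefinite: a saddle point.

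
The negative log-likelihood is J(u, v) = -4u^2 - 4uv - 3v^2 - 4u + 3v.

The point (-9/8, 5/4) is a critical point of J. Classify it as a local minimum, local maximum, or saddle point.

local maximum

The Hessian of J is constant: H = [[-8, -4], [-4, -6]].
det(H) = (-8)·(-6) − (-4)² = 32.
det(H) > 0 and tr(H) = -14 < 0, so H is negative definite and the point is a local maximum.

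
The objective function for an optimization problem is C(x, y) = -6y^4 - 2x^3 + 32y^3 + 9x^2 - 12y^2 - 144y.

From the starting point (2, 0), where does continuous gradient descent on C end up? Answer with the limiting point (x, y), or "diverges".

C is separable, so gradient descent decouples: x follows -∂C/∂x, y follows -∂C/∂y.
∂C/∂x = -6x(x - 3); at x=2 this is 12, so x decreases.
∂C/∂y = -24(y - 3)(y - 2)(y + 1); at y=0 this is -144, so y increases.
x converges to its nearest critical value 0 (a local min of the x-part); y converges to 2. The iterate converges to (0, 2).

(0, 2)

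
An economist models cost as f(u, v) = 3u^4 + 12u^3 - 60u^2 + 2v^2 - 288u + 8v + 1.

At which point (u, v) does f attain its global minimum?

f(u,v) separates as P(u) + Q(v) + 1, so its minimum is min P + min Q + 1.
P'(u) = 12(u - 3)(u + 2)(u + 4) vanishes at u ∈ {-4, -2, 3}; Q'(v) = 4v + 8 vanishes at v ∈ {-2}.
Local minima of P (where P''>0): P(-4)=192, P(3)=-837. Local minima of Q: Q(-2)=-8.
So the global minimum of f is P(3) + Q(-2) + 1 = -837 − 8 + 1 = -844, attained at (3, -2).

(3, -2)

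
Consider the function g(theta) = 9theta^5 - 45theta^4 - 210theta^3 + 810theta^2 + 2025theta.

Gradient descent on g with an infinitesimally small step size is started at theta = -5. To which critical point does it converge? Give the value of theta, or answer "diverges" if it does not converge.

g'(theta) = 45(theta - 5)(theta - 3)(theta + 1)(theta + 3), so g'(-5) = 28800.
Gradient descent moves in the -g' direction, i.e. theta is decreasing.
There is no critical point below theta=-5, and g' keeps the same sign, so the iterate runs off to −∞.

diverges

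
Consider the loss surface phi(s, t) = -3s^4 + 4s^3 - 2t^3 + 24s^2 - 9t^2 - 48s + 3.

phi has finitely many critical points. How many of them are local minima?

phi separates as a function of s plus a function of t, so ∇phi=0 decouples.
∂phi/∂s = -12(s - 2)(s - 1)(s + 2) = 0 at s ∈ {-2, 1, 2}; ∂phi/∂t = -6t(t + 3) = 0 at t ∈ {-3, 0}.
The Hessian is diagonal: diag(phi_ss, phi_tt). Second derivatives: phi_ss(-2)=-144, phi_ss(1)=36, phi_ss(2)=-48; phi_tt(-3)=18, phi_tt(0)=-18.
Local minima occur where both diagonal entries positive: (1, -3). Count: 1.

1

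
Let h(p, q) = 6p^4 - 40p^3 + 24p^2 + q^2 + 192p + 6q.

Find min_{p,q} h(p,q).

-131

h(p,q) separates as A(p) + B(q), so its minimum is min A + min B.
A'(p) = 24(p - 4)(p - 2)(p + 1) vanishes at p ∈ {-1, 2, 4}; B'(q) = 2q + 6 vanishes at q ∈ {-3}.
Local minima of A (where A''>0): A(-1)=-122, A(4)=128. Local minima of B: B(-3)=-9.
So the global minimum of h is A(-1) + B(-3) = -122 − 9 = -131, attained at (-1, -3).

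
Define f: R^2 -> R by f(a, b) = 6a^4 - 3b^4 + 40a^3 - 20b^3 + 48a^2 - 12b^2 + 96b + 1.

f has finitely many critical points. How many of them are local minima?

2

f separates as a function of a plus a function of b, so ∇f=0 decouples.
∂f/∂a = 24a(a + 1)(a + 4) = 0 at a ∈ {-4, -1, 0}; ∂f/∂b = -12(b - 1)(b + 2)(b + 4) = 0 at b ∈ {-4, -2, 1}.
The Hessian is diagonal: diag(f_aa, f_bb). Second derivatives: f_aa(-4)=288, f_aa(-1)=-72, f_aa(0)=96; f_bb(-4)=-120, f_bb(-2)=72, f_bb(1)=-180.
Local minima occur where both diagonal entries positive: (-4, -2), (0, -2). Count: 2.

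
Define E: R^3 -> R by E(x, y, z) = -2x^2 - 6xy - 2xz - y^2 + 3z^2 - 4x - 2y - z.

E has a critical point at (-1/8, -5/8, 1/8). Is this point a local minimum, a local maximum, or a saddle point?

saddle point

The Hessian is constant: H = [[-4, -6, -2], [-6, -2, 0], [-2, 0, 6]].
Leading principal minors: Δ₁ = -4, Δ₂ = -28, Δ₃ = -160.
The minors fit neither the all-positive nor the alternating-sign pattern, so H is indefinite: a saddle point.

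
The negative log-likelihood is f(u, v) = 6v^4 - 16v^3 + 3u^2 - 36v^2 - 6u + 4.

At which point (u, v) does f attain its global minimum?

(1, 3)

f(u,v) separates as P(u) + Q(v) + 4, so its minimum is min P + min Q + 4.
P'(u) = 6u - 6 vanishes at u ∈ {1}; Q'(v) = 24v(v - 3)(v + 1) vanishes at v ∈ {-1, 0, 3}.
Local minima of P (where P''>0): P(1)=-3. Local minima of Q: Q(-1)=-14, Q(3)=-270.
So the global minimum of f is P(1) + Q(3) + 4 = -3 − 270 + 4 = -269, attained at (1, 3).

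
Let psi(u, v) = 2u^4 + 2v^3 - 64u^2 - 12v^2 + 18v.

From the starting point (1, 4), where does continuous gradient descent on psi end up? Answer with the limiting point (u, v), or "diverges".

(4, 3)

psi is separable, so gradient descent decouples: u follows -∂psi/∂u, v follows -∂psi/∂v.
∂psi/∂u = 8u(u - 4)(u + 4); at u=1 this is -120, so u increases.
∂psi/∂v = 6(v - 3)(v - 1); at v=4 this is 18, so v decreases.
u converges to its nearest critical value 4 (a local min of the u-part); v converges to 3. The iterate converges to (4, 3).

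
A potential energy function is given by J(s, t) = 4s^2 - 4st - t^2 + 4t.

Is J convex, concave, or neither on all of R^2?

J is quadratic, so its Hessian is the constant matrix H = [[8, -4], [-4, -2]].
det(H) = -32, tr(H) = 6.
det(H) < 0, so H is indefinite: neither convex nor concave.

neither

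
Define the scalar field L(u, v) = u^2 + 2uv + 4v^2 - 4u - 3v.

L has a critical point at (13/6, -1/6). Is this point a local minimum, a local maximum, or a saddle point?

local minimum

The Hessian of L is constant: H = [[2, 2], [2, 8]].
det(H) = 2·8 − 2² = 12.
det(H) > 0 and tr(H) = 10 > 0, so H is positive definite and the point is a local minimum.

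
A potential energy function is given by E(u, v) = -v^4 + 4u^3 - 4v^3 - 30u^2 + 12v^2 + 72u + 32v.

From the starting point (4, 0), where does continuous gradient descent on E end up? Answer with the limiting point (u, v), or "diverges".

(3, -1)

E is separable, so gradient descent decouples: u follows -∂E/∂u, v follows -∂E/∂v.
∂E/∂u = 12(u - 3)(u - 2); at u=4 this is 24, so u decreases.
∂E/∂v = -4(v - 2)(v + 1)(v + 4); at v=0 this is 32, so v decreases.
u converges to its nearest critical value 3 (a local min of the u-part); v converges to -1. The iterate converges to (3, -1).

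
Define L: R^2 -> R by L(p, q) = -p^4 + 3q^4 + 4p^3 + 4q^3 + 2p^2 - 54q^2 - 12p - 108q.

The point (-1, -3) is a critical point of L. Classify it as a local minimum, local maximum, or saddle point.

saddle point

The mixed partial ∂²L/∂p∂q is 0, so the Hessian at any point is diag(L_pp, L_qq) = diag(4(-3p^2 + 6p + 1), 12(3q^2 + 2q - 9)).
At (-1, -3): H = diag(-32, 144).
The eigenvalues have opposite signs, so H is indefinite: a saddle point.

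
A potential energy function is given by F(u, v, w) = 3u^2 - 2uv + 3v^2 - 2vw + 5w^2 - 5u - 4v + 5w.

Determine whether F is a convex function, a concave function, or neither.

F is quadratic, so its Hessian is the constant matrix H = [[6, -2, 0], [-2, 6, -2], [0, -2, 10]].
Leading principal minors: 6, 32, 296.
All positive ⇒ H ≻ 0 ⇒ convex.

convex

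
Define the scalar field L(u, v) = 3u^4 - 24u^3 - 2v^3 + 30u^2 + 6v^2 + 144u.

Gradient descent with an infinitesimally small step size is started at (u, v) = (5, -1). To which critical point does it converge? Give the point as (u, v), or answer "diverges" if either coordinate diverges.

(4, 0)

L is separable, so gradient descent decouples: u follows -∂L/∂u, v follows -∂L/∂v.
∂L/∂u = 12(u - 4)(u - 3)(u + 1); at u=5 this is 144, so u decreases.
∂L/∂v = -6v(v - 2); at v=-1 this is -18, so v increases.
u converges to its nearest critical value 4 (a local min of the u-part); v converges to 0. The iterate converges to (4, 0).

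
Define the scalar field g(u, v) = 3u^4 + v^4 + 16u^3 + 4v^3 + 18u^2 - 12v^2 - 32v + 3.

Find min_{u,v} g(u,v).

g(u,v) separates as P(u) + Q(v) + 3, so its minimum is min P + min Q + 3.
P'(u) = 12u(u + 1)(u + 3) vanishes at u ∈ {-3, -1, 0}; Q'(v) = 4(v - 2)(v + 1)(v + 4) vanishes at v ∈ {-4, -1, 2}.
Local minima of P (where P''>0): P(-3)=-27, P(0)=0. Local minima of Q: Q(-4)=-64, Q(2)=-64.
So the global minimum of g is P(-3) + Q(-4) + 3 = -27 − 64 + 3 = -88, attained at (-3, -4).

-88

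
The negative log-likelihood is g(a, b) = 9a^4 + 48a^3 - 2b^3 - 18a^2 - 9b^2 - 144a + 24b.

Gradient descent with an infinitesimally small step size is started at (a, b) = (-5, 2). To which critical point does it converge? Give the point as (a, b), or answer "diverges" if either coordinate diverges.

diverges

g is separable, so gradient descent decouples: a follows -∂g/∂a, b follows -∂g/∂b.
∂g/∂a = 36(a - 1)(a + 1)(a + 4); at a=-5 this is -864, so a increases.
∂g/∂b = -6(b - 1)(b + 4); at b=2 this is -36, so b increases.
The b-coordinate has no critical point in that direction and runs off to infinity.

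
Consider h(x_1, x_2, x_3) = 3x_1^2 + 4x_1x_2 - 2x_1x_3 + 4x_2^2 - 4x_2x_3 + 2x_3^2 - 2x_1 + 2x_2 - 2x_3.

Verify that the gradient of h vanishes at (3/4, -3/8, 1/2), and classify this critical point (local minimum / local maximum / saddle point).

∇h = (6x_1 + 4x_2 - 2x_3 - 2, 4x_1 + 8x_2 - 4x_3 + 2, -2x_1 - 4x_2 + 4x_3 - 2); substituting (3/4, -3/8, 1/2) gives ∇h = (0, 0, 0), so (3/4, -3/8, 1/2) is indeed a critical point.
The Hessian is constant: H = [[6, 4, -2], [4, 8, -4], [-2, -4, 4]].
Leading principal minors: Δ₁ = 6, Δ₂ = 32, Δ₃ = 64.
All leading minors are positive, so H is positive definite: a local minimum.

local minimum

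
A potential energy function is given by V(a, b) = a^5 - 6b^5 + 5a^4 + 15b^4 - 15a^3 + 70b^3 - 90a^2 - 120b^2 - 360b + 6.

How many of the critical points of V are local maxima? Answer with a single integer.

4

V separates as a function of a plus a function of b, so ∇V=0 decouples.
∂V/∂a = 5a(a - 3)(a + 3)(a + 4) = 0 at a ∈ {-4, -3, 0, 3}; ∂V/∂b = -30(b - 3)(b - 2)(b + 1)(b + 2) = 0 at b ∈ {-2, -1, 2, 3}.
The Hessian is diagonal: diag(V_aa, V_bb). Second derivatives: V_aa(-4)=-140, V_aa(-3)=90, V_aa(0)=-180, V_aa(3)=630; V_bb(-2)=600, V_bb(-1)=-360, V_bb(2)=360, V_bb(3)=-600.
Local maxima occur where both diagonal entries negative: (-4, -1), (-4, 3), (0, -1), (0, 3). Count: 4.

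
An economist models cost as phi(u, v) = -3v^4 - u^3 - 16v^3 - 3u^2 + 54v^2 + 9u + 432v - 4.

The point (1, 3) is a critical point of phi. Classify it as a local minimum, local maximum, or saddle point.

local maximum

The mixed partial ∂²phi/∂u∂v is 0, so the Hessian at any point is diag(phi_uu, phi_vv) = diag(-6(u + 1), 12(-3v^2 - 8v + 9)).
At (1, 3): H = diag(-12, -504).
Both eigenvalues are negative, so H is negative definite: a local maximum.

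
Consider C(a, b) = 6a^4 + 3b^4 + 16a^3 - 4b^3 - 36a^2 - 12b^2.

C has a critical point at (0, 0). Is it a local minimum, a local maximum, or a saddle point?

local maximum

The mixed partial ∂²C/∂a∂b is 0, so the Hessian at any point is diag(C_aa, C_bb) = diag(24(3a^2 + 4a - 3), 12(3b^2 - 2b - 2)).
At (0, 0): H = diag(-72, -24).
Both eigenvalues are negative, so H is negative definite: a local maximum.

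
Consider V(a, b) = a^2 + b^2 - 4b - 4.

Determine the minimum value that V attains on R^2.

-8

V(a,b) separates as P(a) + Q(b) − 4, so its minimum is min P + min Q − 4.
P'(a) = 2a vanishes at a ∈ {0}; Q'(b) = 2b - 4 vanishes at b ∈ {2}.
Local minima of P (where P''>0): P(0)=0. Local minima of Q: Q(2)=-4.
So the global minimum of V is P(0) + Q(2) − 4 = 0 − 4 − 4 = -8, attained at (0, 2).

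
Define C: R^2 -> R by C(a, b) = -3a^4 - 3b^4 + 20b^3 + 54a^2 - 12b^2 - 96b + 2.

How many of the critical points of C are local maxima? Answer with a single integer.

4

C separates as a function of a plus a function of b, so ∇C=0 decouples.
∂C/∂a = -12a(a - 3)(a + 3) = 0 at a ∈ {-3, 0, 3}; ∂C/∂b = -12(b - 4)(b - 2)(b + 1) = 0 at b ∈ {-1, 2, 4}.
The Hessian is diagonal: diag(C_aa, C_bb). Second derivatives: C_aa(-3)=-216, C_aa(0)=108, C_aa(3)=-216; C_bb(-1)=-180, C_bb(2)=72, C_bb(4)=-120.
Local maxima occur where both diagonal entries negative: (-3, -1), (-3, 4), (3, -1), (3, 4). Count: 4.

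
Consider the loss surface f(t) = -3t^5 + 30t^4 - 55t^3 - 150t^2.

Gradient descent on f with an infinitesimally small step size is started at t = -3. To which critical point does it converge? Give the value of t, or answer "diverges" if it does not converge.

-1

f'(t) = -15t(t - 5)(t - 4)(t + 1), so f'(-3) = -5040.
Gradient descent moves in the -f' direction, i.e. t is increasing.
The nearest critical point in that direction is t = -1, where f'' = 450 > 0 (a local minimum). The iterate converges there.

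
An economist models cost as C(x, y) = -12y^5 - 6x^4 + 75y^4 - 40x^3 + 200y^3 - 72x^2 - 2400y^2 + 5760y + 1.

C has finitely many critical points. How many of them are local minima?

2

C separates as a function of x plus a function of y, so ∇C=0 decouples.
∂C/∂x = -24x(x + 2)(x + 3) = 0 at x ∈ {-3, -2, 0}; ∂C/∂y = -60(y - 4)(y - 3)(y - 2)(y + 4) = 0 at y ∈ {-4, 2, 3, 4}.
The Hessian is diagonal: diag(C_xx, C_yy). Second derivatives: C_xx(-3)=-72, C_xx(-2)=48, C_xx(0)=-144; C_yy(-4)=20160, C_yy(2)=-720, C_yy(3)=420, C_yy(4)=-960.
Local minima occur where both diagonal entries positive: (-2, -4), (-2, 3). Count: 2.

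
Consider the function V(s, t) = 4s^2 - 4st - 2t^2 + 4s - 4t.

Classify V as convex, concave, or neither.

neither

V is quadratic, so its Hessian is the constant matrix H = [[8, -4], [-4, -4]].
det(H) = -48, tr(H) = 4.
det(H) < 0, so H is indefinite: neither convex nor concave.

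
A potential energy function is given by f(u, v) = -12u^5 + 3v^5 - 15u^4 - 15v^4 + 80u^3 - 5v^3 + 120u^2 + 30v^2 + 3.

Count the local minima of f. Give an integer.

4

f separates as a function of u plus a function of v, so ∇f=0 decouples.
∂f/∂u = -60u(u - 2)(u + 1)(u + 2) = 0 at u ∈ {-2, -1, 0, 2}; ∂f/∂v = 15v(v - 4)(v - 1)(v + 1) = 0 at v ∈ {-1, 0, 1, 4}.
The Hessian is diagonal: diag(f_uu, f_vv). Second derivatives: f_uu(-2)=480, f_uu(-1)=-180, f_uu(0)=240, f_uu(2)=-1440; f_vv(-1)=-150, f_vv(0)=60, f_vv(1)=-90, f_vv(4)=900.
Local minima occur where both diagonal entries positive: (-2, 0), (-2, 4), (0, 0), (0, 4). Count: 4.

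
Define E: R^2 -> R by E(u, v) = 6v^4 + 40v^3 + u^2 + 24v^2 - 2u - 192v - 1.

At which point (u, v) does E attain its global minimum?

(1, 1)

E(u,v) separates as P(u) + Q(v) − 1, so its minimum is min P + min Q − 1.
P'(u) = 2u - 2 vanishes at u ∈ {1}; Q'(v) = 24(v - 1)(v + 2)(v + 4) vanishes at v ∈ {-4, -2, 1}.
Local minima of P (where P''>0): P(1)=-1. Local minima of Q: Q(-4)=128, Q(1)=-122.
So the global minimum of E is P(1) + Q(1) − 1 = -1 − 122 − 1 = -124, attained at (1, 1).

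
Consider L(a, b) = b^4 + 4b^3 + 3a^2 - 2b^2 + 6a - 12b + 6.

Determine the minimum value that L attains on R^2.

L(a,b) separates as P(a) + Q(b) + 6, so its minimum is min P + min Q + 6.
P'(a) = 6a + 6 vanishes at a ∈ {-1}; Q'(b) = 4(b - 1)(b + 1)(b + 3) vanishes at b ∈ {-3, -1, 1}.
Local minima of P (where P''>0): P(-1)=-3. Local minima of Q: Q(-3)=-9, Q(1)=-9.
So the global minimum of L is P(-1) + Q(-3) + 6 = -3 − 9 + 6 = -6, attained at (-1, -3).

-6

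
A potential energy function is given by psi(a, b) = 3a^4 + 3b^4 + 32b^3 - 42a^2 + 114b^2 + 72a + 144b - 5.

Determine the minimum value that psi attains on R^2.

-415

psi(a,b) separates as P(a) + Q(b) − 5, so its minimum is min P + min Q − 5.
P'(a) = 12(a - 2)(a - 1)(a + 3) vanishes at a ∈ {-3, 1, 2}; Q'(b) = 12(b + 1)(b + 3)(b + 4) vanishes at b ∈ {-4, -3, -1}.
Local minima of P (where P''>0): P(-3)=-351, P(2)=24. Local minima of Q: Q(-4)=-32, Q(-1)=-59.
So the global minimum of psi is P(-3) + Q(-1) − 5 = -351 − 59 − 5 = -415, attained at (-3, -1).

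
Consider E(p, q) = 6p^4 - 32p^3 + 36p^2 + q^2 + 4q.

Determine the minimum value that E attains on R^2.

-58

E(p,q) separates as A(p) + B(q), so its minimum is min A + min B.
A'(p) = 24p(p - 3)(p - 1) vanishes at p ∈ {0, 1, 3}; B'(q) = 2q + 4 vanishes at q ∈ {-2}.
Local minima of A (where A''>0): A(0)=0, A(3)=-54. Local minima of B: B(-2)=-4.
So the global minimum of E is A(3) + B(-2) = -54 − 4 = -58, attained at (3, -2).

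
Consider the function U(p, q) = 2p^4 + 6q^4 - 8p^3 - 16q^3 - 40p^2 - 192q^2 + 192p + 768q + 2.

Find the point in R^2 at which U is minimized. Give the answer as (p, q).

(-3, -4)

U(p,q) separates as A(p) + B(q) + 2, so its minimum is min A + min B + 2.
A'(p) = 8(p - 4)(p - 2)(p + 3) vanishes at p ∈ {-3, 2, 4}; B'(q) = 24(q - 4)(q - 2)(q + 4) vanishes at q ∈ {-4, 2, 4}.
Local minima of A (where A''>0): A(-3)=-558, A(4)=128. Local minima of B: B(-4)=-3584, B(4)=512.
So the global minimum of U is A(-3) + B(-4) + 2 = -558 − 3584 + 2 = -4140, attained at (-3, -4).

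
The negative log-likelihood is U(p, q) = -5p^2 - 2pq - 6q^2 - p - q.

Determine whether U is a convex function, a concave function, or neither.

U is quadratic, so its Hessian is the constant matrix H = [[-10, -2], [-2, -12]].
det(H) = 116, tr(H) = -22.
det(H) > 0 and tr(H) < 0, so H is negative definite everywhere: concave.

concave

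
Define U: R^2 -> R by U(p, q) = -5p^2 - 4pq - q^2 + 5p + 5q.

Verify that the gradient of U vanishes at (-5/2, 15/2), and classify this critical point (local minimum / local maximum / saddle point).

∇U = (-10p - 4q + 5, -4p - 2q + 5); substituting (-5/2, 15/2) gives ∇U = (0, 0), so (-5/2, 15/2) is indeed a critical point.
The Hessian of U is constant: H = [[-10, -4], [-4, -2]].
det(H) = (-10)·(-2) − (-4)² = 4.
det(H) > 0 and tr(H) = -12 < 0, so H is negative definite and the point is a local maximum.

local maximum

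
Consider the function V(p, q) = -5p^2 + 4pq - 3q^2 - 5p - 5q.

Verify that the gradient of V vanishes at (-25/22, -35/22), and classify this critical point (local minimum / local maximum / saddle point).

local maximum

∇V = (-10p + 4q - 5, 4p - 6q - 5); substituting (-25/22, -35/22) gives ∇V = (0, 0), so (-25/22, -35/22) is indeed a critical point.
The Hessian of V is constant: H = [[-10, 4], [4, -6]].
det(H) = (-10)·(-6) − 4² = 44.
det(H) > 0 and tr(H) = -16 < 0, so H is negative definite and the point is a local maximum.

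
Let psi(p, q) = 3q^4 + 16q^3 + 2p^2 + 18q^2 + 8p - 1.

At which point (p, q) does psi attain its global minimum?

(-2, -3)

psi(p,q) separates as A(p) + B(q) − 1, so its minimum is min A + min B − 1.
A'(p) = 4p + 8 vanishes at p ∈ {-2}; B'(q) = 12q(q + 1)(q + 3) vanishes at q ∈ {-3, -1, 0}.
Local minima of A (where A''>0): A(-2)=-8. Local minima of B: B(-3)=-27, B(0)=0.
So the global minimum of psi is A(-2) + B(-3) − 1 = -8 − 27 − 1 = -36, attained at (-2, -3).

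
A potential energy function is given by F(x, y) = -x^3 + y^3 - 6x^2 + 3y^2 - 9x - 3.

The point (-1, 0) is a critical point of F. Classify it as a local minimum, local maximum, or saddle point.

The mixed partial ∂²F/∂x∂y is 0, so the Hessian at any point is diag(F_xx, F_yy) = diag(-6(x + 2), 6(y + 1)).
At (-1, 0): H = diag(-6, 6).
The eigenvalues have opposite signs, so H is indefinite: a saddle point.

saddle point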